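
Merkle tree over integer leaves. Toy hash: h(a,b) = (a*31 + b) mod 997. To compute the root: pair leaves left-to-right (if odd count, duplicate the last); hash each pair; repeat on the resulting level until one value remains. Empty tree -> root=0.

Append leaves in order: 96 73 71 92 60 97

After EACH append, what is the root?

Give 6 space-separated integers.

Answer: 96 58 82 103 825 15

Derivation:
After append 96 (leaves=[96]):
  L0: [96]
  root=96
After append 73 (leaves=[96, 73]):
  L0: [96, 73]
  L1: h(96,73)=(96*31+73)%997=58 -> [58]
  root=58
After append 71 (leaves=[96, 73, 71]):
  L0: [96, 73, 71]
  L1: h(96,73)=(96*31+73)%997=58 h(71,71)=(71*31+71)%997=278 -> [58, 278]
  L2: h(58,278)=(58*31+278)%997=82 -> [82]
  root=82
After append 92 (leaves=[96, 73, 71, 92]):
  L0: [96, 73, 71, 92]
  L1: h(96,73)=(96*31+73)%997=58 h(71,92)=(71*31+92)%997=299 -> [58, 299]
  L2: h(58,299)=(58*31+299)%997=103 -> [103]
  root=103
After append 60 (leaves=[96, 73, 71, 92, 60]):
  L0: [96, 73, 71, 92, 60]
  L1: h(96,73)=(96*31+73)%997=58 h(71,92)=(71*31+92)%997=299 h(60,60)=(60*31+60)%997=923 -> [58, 299, 923]
  L2: h(58,299)=(58*31+299)%997=103 h(923,923)=(923*31+923)%997=623 -> [103, 623]
  L3: h(103,623)=(103*31+623)%997=825 -> [825]
  root=825
After append 97 (leaves=[96, 73, 71, 92, 60, 97]):
  L0: [96, 73, 71, 92, 60, 97]
  L1: h(96,73)=(96*31+73)%997=58 h(71,92)=(71*31+92)%997=299 h(60,97)=(60*31+97)%997=960 -> [58, 299, 960]
  L2: h(58,299)=(58*31+299)%997=103 h(960,960)=(960*31+960)%997=810 -> [103, 810]
  L3: h(103,810)=(103*31+810)%997=15 -> [15]
  root=15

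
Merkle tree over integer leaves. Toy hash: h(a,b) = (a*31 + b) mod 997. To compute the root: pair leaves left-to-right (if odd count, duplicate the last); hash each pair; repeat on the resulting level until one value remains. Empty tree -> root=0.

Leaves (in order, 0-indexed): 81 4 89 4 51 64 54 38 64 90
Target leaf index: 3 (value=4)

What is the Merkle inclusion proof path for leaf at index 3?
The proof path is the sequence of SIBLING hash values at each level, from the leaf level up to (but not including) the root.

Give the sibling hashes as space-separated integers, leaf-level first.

L0 (leaves): [81, 4, 89, 4, 51, 64, 54, 38, 64, 90], target index=3
L1: h(81,4)=(81*31+4)%997=521 [pair 0] h(89,4)=(89*31+4)%997=769 [pair 1] h(51,64)=(51*31+64)%997=648 [pair 2] h(54,38)=(54*31+38)%997=715 [pair 3] h(64,90)=(64*31+90)%997=80 [pair 4] -> [521, 769, 648, 715, 80]
  Sibling for proof at L0: 89
L2: h(521,769)=(521*31+769)%997=968 [pair 0] h(648,715)=(648*31+715)%997=863 [pair 1] h(80,80)=(80*31+80)%997=566 [pair 2] -> [968, 863, 566]
  Sibling for proof at L1: 521
L3: h(968,863)=(968*31+863)%997=961 [pair 0] h(566,566)=(566*31+566)%997=166 [pair 1] -> [961, 166]
  Sibling for proof at L2: 863
L4: h(961,166)=(961*31+166)%997=47 [pair 0] -> [47]
  Sibling for proof at L3: 166
Root: 47
Proof path (sibling hashes from leaf to root): [89, 521, 863, 166]

Answer: 89 521 863 166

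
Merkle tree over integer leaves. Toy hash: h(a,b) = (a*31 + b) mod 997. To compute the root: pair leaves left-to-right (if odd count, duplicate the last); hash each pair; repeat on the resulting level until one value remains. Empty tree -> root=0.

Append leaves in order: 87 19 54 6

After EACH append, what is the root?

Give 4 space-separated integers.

Answer: 87 722 182 134

Derivation:
After append 87 (leaves=[87]):
  L0: [87]
  root=87
After append 19 (leaves=[87, 19]):
  L0: [87, 19]
  L1: h(87,19)=(87*31+19)%997=722 -> [722]
  root=722
After append 54 (leaves=[87, 19, 54]):
  L0: [87, 19, 54]
  L1: h(87,19)=(87*31+19)%997=722 h(54,54)=(54*31+54)%997=731 -> [722, 731]
  L2: h(722,731)=(722*31+731)%997=182 -> [182]
  root=182
After append 6 (leaves=[87, 19, 54, 6]):
  L0: [87, 19, 54, 6]
  L1: h(87,19)=(87*31+19)%997=722 h(54,6)=(54*31+6)%997=683 -> [722, 683]
  L2: h(722,683)=(722*31+683)%997=134 -> [134]
  root=134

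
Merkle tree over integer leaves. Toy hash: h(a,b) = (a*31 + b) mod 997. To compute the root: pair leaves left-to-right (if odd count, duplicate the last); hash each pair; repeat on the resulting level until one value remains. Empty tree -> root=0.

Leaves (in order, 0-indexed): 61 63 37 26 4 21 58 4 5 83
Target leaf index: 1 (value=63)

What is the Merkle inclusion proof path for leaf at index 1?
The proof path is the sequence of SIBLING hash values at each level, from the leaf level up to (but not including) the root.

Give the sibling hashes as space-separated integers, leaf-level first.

Answer: 61 176 315 444

Derivation:
L0 (leaves): [61, 63, 37, 26, 4, 21, 58, 4, 5, 83], target index=1
L1: h(61,63)=(61*31+63)%997=957 [pair 0] h(37,26)=(37*31+26)%997=176 [pair 1] h(4,21)=(4*31+21)%997=145 [pair 2] h(58,4)=(58*31+4)%997=805 [pair 3] h(5,83)=(5*31+83)%997=238 [pair 4] -> [957, 176, 145, 805, 238]
  Sibling for proof at L0: 61
L2: h(957,176)=(957*31+176)%997=930 [pair 0] h(145,805)=(145*31+805)%997=315 [pair 1] h(238,238)=(238*31+238)%997=637 [pair 2] -> [930, 315, 637]
  Sibling for proof at L1: 176
L3: h(930,315)=(930*31+315)%997=232 [pair 0] h(637,637)=(637*31+637)%997=444 [pair 1] -> [232, 444]
  Sibling for proof at L2: 315
L4: h(232,444)=(232*31+444)%997=657 [pair 0] -> [657]
  Sibling for proof at L3: 444
Root: 657
Proof path (sibling hashes from leaf to root): [61, 176, 315, 444]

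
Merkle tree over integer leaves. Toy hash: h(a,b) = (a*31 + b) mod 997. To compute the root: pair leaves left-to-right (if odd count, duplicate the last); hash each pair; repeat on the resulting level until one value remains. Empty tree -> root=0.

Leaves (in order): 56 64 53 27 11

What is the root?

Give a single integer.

L0: [56, 64, 53, 27, 11]
L1: h(56,64)=(56*31+64)%997=803 h(53,27)=(53*31+27)%997=673 h(11,11)=(11*31+11)%997=352 -> [803, 673, 352]
L2: h(803,673)=(803*31+673)%997=641 h(352,352)=(352*31+352)%997=297 -> [641, 297]
L3: h(641,297)=(641*31+297)%997=228 -> [228]

Answer: 228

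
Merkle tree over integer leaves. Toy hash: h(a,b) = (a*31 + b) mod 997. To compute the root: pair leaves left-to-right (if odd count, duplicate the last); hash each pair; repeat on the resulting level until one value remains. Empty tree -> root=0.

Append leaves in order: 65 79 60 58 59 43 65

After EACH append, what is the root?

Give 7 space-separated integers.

After append 65 (leaves=[65]):
  L0: [65]
  root=65
After append 79 (leaves=[65, 79]):
  L0: [65, 79]
  L1: h(65,79)=(65*31+79)%997=100 -> [100]
  root=100
After append 60 (leaves=[65, 79, 60]):
  L0: [65, 79, 60]
  L1: h(65,79)=(65*31+79)%997=100 h(60,60)=(60*31+60)%997=923 -> [100, 923]
  L2: h(100,923)=(100*31+923)%997=35 -> [35]
  root=35
After append 58 (leaves=[65, 79, 60, 58]):
  L0: [65, 79, 60, 58]
  L1: h(65,79)=(65*31+79)%997=100 h(60,58)=(60*31+58)%997=921 -> [100, 921]
  L2: h(100,921)=(100*31+921)%997=33 -> [33]
  root=33
After append 59 (leaves=[65, 79, 60, 58, 59]):
  L0: [65, 79, 60, 58, 59]
  L1: h(65,79)=(65*31+79)%997=100 h(60,58)=(60*31+58)%997=921 h(59,59)=(59*31+59)%997=891 -> [100, 921, 891]
  L2: h(100,921)=(100*31+921)%997=33 h(891,891)=(891*31+891)%997=596 -> [33, 596]
  L3: h(33,596)=(33*31+596)%997=622 -> [622]
  root=622
After append 43 (leaves=[65, 79, 60, 58, 59, 43]):
  L0: [65, 79, 60, 58, 59, 43]
  L1: h(65,79)=(65*31+79)%997=100 h(60,58)=(60*31+58)%997=921 h(59,43)=(59*31+43)%997=875 -> [100, 921, 875]
  L2: h(100,921)=(100*31+921)%997=33 h(875,875)=(875*31+875)%997=84 -> [33, 84]
  L3: h(33,84)=(33*31+84)%997=110 -> [110]
  root=110
After append 65 (leaves=[65, 79, 60, 58, 59, 43, 65]):
  L0: [65, 79, 60, 58, 59, 43, 65]
  L1: h(65,79)=(65*31+79)%997=100 h(60,58)=(60*31+58)%997=921 h(59,43)=(59*31+43)%997=875 h(65,65)=(65*31+65)%997=86 -> [100, 921, 875, 86]
  L2: h(100,921)=(100*31+921)%997=33 h(875,86)=(875*31+86)%997=292 -> [33, 292]
  L3: h(33,292)=(33*31+292)%997=318 -> [318]
  root=318

Answer: 65 100 35 33 622 110 318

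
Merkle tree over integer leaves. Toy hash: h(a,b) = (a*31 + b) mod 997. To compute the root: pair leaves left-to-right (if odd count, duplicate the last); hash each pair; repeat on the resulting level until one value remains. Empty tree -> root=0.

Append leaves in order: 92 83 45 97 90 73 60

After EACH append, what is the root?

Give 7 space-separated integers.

Answer: 92 941 701 753 848 304 358

Derivation:
After append 92 (leaves=[92]):
  L0: [92]
  root=92
After append 83 (leaves=[92, 83]):
  L0: [92, 83]
  L1: h(92,83)=(92*31+83)%997=941 -> [941]
  root=941
After append 45 (leaves=[92, 83, 45]):
  L0: [92, 83, 45]
  L1: h(92,83)=(92*31+83)%997=941 h(45,45)=(45*31+45)%997=443 -> [941, 443]
  L2: h(941,443)=(941*31+443)%997=701 -> [701]
  root=701
After append 97 (leaves=[92, 83, 45, 97]):
  L0: [92, 83, 45, 97]
  L1: h(92,83)=(92*31+83)%997=941 h(45,97)=(45*31+97)%997=495 -> [941, 495]
  L2: h(941,495)=(941*31+495)%997=753 -> [753]
  root=753
After append 90 (leaves=[92, 83, 45, 97, 90]):
  L0: [92, 83, 45, 97, 90]
  L1: h(92,83)=(92*31+83)%997=941 h(45,97)=(45*31+97)%997=495 h(90,90)=(90*31+90)%997=886 -> [941, 495, 886]
  L2: h(941,495)=(941*31+495)%997=753 h(886,886)=(886*31+886)%997=436 -> [753, 436]
  L3: h(753,436)=(753*31+436)%997=848 -> [848]
  root=848
After append 73 (leaves=[92, 83, 45, 97, 90, 73]):
  L0: [92, 83, 45, 97, 90, 73]
  L1: h(92,83)=(92*31+83)%997=941 h(45,97)=(45*31+97)%997=495 h(90,73)=(90*31+73)%997=869 -> [941, 495, 869]
  L2: h(941,495)=(941*31+495)%997=753 h(869,869)=(869*31+869)%997=889 -> [753, 889]
  L3: h(753,889)=(753*31+889)%997=304 -> [304]
  root=304
After append 60 (leaves=[92, 83, 45, 97, 90, 73, 60]):
  L0: [92, 83, 45, 97, 90, 73, 60]
  L1: h(92,83)=(92*31+83)%997=941 h(45,97)=(45*31+97)%997=495 h(90,73)=(90*31+73)%997=869 h(60,60)=(60*31+60)%997=923 -> [941, 495, 869, 923]
  L2: h(941,495)=(941*31+495)%997=753 h(869,923)=(869*31+923)%997=943 -> [753, 943]
  L3: h(753,943)=(753*31+943)%997=358 -> [358]
  root=358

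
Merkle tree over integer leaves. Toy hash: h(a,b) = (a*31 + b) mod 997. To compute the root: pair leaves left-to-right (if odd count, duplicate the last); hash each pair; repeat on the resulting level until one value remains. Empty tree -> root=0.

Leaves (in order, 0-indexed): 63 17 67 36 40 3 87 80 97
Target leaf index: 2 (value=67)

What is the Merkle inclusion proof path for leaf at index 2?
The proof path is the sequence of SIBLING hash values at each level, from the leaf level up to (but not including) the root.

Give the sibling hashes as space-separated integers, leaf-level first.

L0 (leaves): [63, 17, 67, 36, 40, 3, 87, 80, 97], target index=2
L1: h(63,17)=(63*31+17)%997=973 [pair 0] h(67,36)=(67*31+36)%997=119 [pair 1] h(40,3)=(40*31+3)%997=246 [pair 2] h(87,80)=(87*31+80)%997=783 [pair 3] h(97,97)=(97*31+97)%997=113 [pair 4] -> [973, 119, 246, 783, 113]
  Sibling for proof at L0: 36
L2: h(973,119)=(973*31+119)%997=372 [pair 0] h(246,783)=(246*31+783)%997=433 [pair 1] h(113,113)=(113*31+113)%997=625 [pair 2] -> [372, 433, 625]
  Sibling for proof at L1: 973
L3: h(372,433)=(372*31+433)%997=1 [pair 0] h(625,625)=(625*31+625)%997=60 [pair 1] -> [1, 60]
  Sibling for proof at L2: 433
L4: h(1,60)=(1*31+60)%997=91 [pair 0] -> [91]
  Sibling for proof at L3: 60
Root: 91
Proof path (sibling hashes from leaf to root): [36, 973, 433, 60]

Answer: 36 973 433 60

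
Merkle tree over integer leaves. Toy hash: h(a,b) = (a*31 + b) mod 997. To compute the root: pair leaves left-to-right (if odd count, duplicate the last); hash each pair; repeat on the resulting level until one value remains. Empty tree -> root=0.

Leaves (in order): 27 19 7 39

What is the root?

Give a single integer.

Answer: 870

Derivation:
L0: [27, 19, 7, 39]
L1: h(27,19)=(27*31+19)%997=856 h(7,39)=(7*31+39)%997=256 -> [856, 256]
L2: h(856,256)=(856*31+256)%997=870 -> [870]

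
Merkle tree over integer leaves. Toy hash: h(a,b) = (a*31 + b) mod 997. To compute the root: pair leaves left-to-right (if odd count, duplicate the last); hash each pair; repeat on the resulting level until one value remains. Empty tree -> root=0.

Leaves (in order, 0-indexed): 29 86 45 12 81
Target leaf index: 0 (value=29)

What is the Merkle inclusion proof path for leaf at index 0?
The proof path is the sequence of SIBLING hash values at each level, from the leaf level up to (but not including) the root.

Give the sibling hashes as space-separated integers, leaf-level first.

Answer: 86 410 193

Derivation:
L0 (leaves): [29, 86, 45, 12, 81], target index=0
L1: h(29,86)=(29*31+86)%997=985 [pair 0] h(45,12)=(45*31+12)%997=410 [pair 1] h(81,81)=(81*31+81)%997=598 [pair 2] -> [985, 410, 598]
  Sibling for proof at L0: 86
L2: h(985,410)=(985*31+410)%997=38 [pair 0] h(598,598)=(598*31+598)%997=193 [pair 1] -> [38, 193]
  Sibling for proof at L1: 410
L3: h(38,193)=(38*31+193)%997=374 [pair 0] -> [374]
  Sibling for proof at L2: 193
Root: 374
Proof path (sibling hashes from leaf to root): [86, 410, 193]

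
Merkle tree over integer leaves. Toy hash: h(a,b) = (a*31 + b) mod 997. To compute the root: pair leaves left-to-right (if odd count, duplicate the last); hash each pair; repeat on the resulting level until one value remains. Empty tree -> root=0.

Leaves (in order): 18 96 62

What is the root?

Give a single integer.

Answer: 324

Derivation:
L0: [18, 96, 62]
L1: h(18,96)=(18*31+96)%997=654 h(62,62)=(62*31+62)%997=987 -> [654, 987]
L2: h(654,987)=(654*31+987)%997=324 -> [324]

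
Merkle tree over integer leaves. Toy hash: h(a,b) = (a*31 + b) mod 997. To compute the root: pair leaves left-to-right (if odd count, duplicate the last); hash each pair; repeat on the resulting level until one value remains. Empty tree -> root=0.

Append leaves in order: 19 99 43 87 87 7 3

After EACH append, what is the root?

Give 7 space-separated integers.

Answer: 19 688 770 814 664 98 481

Derivation:
After append 19 (leaves=[19]):
  L0: [19]
  root=19
After append 99 (leaves=[19, 99]):
  L0: [19, 99]
  L1: h(19,99)=(19*31+99)%997=688 -> [688]
  root=688
After append 43 (leaves=[19, 99, 43]):
  L0: [19, 99, 43]
  L1: h(19,99)=(19*31+99)%997=688 h(43,43)=(43*31+43)%997=379 -> [688, 379]
  L2: h(688,379)=(688*31+379)%997=770 -> [770]
  root=770
After append 87 (leaves=[19, 99, 43, 87]):
  L0: [19, 99, 43, 87]
  L1: h(19,99)=(19*31+99)%997=688 h(43,87)=(43*31+87)%997=423 -> [688, 423]
  L2: h(688,423)=(688*31+423)%997=814 -> [814]
  root=814
After append 87 (leaves=[19, 99, 43, 87, 87]):
  L0: [19, 99, 43, 87, 87]
  L1: h(19,99)=(19*31+99)%997=688 h(43,87)=(43*31+87)%997=423 h(87,87)=(87*31+87)%997=790 -> [688, 423, 790]
  L2: h(688,423)=(688*31+423)%997=814 h(790,790)=(790*31+790)%997=355 -> [814, 355]
  L3: h(814,355)=(814*31+355)%997=664 -> [664]
  root=664
After append 7 (leaves=[19, 99, 43, 87, 87, 7]):
  L0: [19, 99, 43, 87, 87, 7]
  L1: h(19,99)=(19*31+99)%997=688 h(43,87)=(43*31+87)%997=423 h(87,7)=(87*31+7)%997=710 -> [688, 423, 710]
  L2: h(688,423)=(688*31+423)%997=814 h(710,710)=(710*31+710)%997=786 -> [814, 786]
  L3: h(814,786)=(814*31+786)%997=98 -> [98]
  root=98
After append 3 (leaves=[19, 99, 43, 87, 87, 7, 3]):
  L0: [19, 99, 43, 87, 87, 7, 3]
  L1: h(19,99)=(19*31+99)%997=688 h(43,87)=(43*31+87)%997=423 h(87,7)=(87*31+7)%997=710 h(3,3)=(3*31+3)%997=96 -> [688, 423, 710, 96]
  L2: h(688,423)=(688*31+423)%997=814 h(710,96)=(710*31+96)%997=172 -> [814, 172]
  L3: h(814,172)=(814*31+172)%997=481 -> [481]
  root=481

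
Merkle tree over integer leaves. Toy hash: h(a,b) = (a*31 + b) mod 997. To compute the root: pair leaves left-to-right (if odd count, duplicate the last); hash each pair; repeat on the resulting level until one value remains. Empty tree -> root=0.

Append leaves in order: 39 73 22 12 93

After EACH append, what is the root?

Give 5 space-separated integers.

After append 39 (leaves=[39]):
  L0: [39]
  root=39
After append 73 (leaves=[39, 73]):
  L0: [39, 73]
  L1: h(39,73)=(39*31+73)%997=285 -> [285]
  root=285
After append 22 (leaves=[39, 73, 22]):
  L0: [39, 73, 22]
  L1: h(39,73)=(39*31+73)%997=285 h(22,22)=(22*31+22)%997=704 -> [285, 704]
  L2: h(285,704)=(285*31+704)%997=566 -> [566]
  root=566
After append 12 (leaves=[39, 73, 22, 12]):
  L0: [39, 73, 22, 12]
  L1: h(39,73)=(39*31+73)%997=285 h(22,12)=(22*31+12)%997=694 -> [285, 694]
  L2: h(285,694)=(285*31+694)%997=556 -> [556]
  root=556
After append 93 (leaves=[39, 73, 22, 12, 93]):
  L0: [39, 73, 22, 12, 93]
  L1: h(39,73)=(39*31+73)%997=285 h(22,12)=(22*31+12)%997=694 h(93,93)=(93*31+93)%997=982 -> [285, 694, 982]
  L2: h(285,694)=(285*31+694)%997=556 h(982,982)=(982*31+982)%997=517 -> [556, 517]
  L3: h(556,517)=(556*31+517)%997=804 -> [804]
  root=804

Answer: 39 285 566 556 804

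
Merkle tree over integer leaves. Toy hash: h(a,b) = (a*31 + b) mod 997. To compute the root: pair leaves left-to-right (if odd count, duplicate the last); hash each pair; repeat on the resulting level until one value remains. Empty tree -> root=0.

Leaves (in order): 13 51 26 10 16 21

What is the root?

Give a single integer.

Answer: 571

Derivation:
L0: [13, 51, 26, 10, 16, 21]
L1: h(13,51)=(13*31+51)%997=454 h(26,10)=(26*31+10)%997=816 h(16,21)=(16*31+21)%997=517 -> [454, 816, 517]
L2: h(454,816)=(454*31+816)%997=932 h(517,517)=(517*31+517)%997=592 -> [932, 592]
L3: h(932,592)=(932*31+592)%997=571 -> [571]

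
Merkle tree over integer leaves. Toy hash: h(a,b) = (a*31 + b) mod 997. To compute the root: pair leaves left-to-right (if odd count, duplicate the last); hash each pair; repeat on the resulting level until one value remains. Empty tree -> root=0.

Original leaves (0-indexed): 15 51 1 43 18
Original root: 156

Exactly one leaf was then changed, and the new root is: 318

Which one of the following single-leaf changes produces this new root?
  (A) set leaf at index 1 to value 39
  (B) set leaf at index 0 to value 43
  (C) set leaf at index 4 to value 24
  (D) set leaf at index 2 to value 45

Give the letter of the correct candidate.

Answer: C

Derivation:
Original leaves: [15, 51, 1, 43, 18]
Target new root: 318
Try each candidate change and compute the resulting root:
Candidate A: set leaf[1] = 39 -> leaves = [15, 39, 1, 43, 18]
  L0: [15, 39, 1, 43, 18]
  L1: h(15,39)=(15*31+39)%997=504 h(1,43)=(1*31+43)%997=74 h(18,18)=(18*31+18)%997=576 -> [504, 74, 576]
  L2: h(504,74)=(504*31+74)%997=743 h(576,576)=(576*31+576)%997=486 -> [743, 486]
  L3: h(743,486)=(743*31+486)%997=588 -> [588]
  root = 588 != target 318
Candidate B: set leaf[0] = 43 -> leaves = [43, 51, 1, 43, 18]
  L0: [43, 51, 1, 43, 18]
  L1: h(43,51)=(43*31+51)%997=387 h(1,43)=(1*31+43)%997=74 h(18,18)=(18*31+18)%997=576 -> [387, 74, 576]
  L2: h(387,74)=(387*31+74)%997=107 h(576,576)=(576*31+576)%997=486 -> [107, 486]
  L3: h(107,486)=(107*31+486)%997=812 -> [812]
  root = 812 != target 318
Candidate C: set leaf[4] = 24 -> leaves = [15, 51, 1, 43, 24]
  L0: [15, 51, 1, 43, 24]
  L1: h(15,51)=(15*31+51)%997=516 h(1,43)=(1*31+43)%997=74 h(24,24)=(24*31+24)%997=768 -> [516, 74, 768]
  L2: h(516,74)=(516*31+74)%997=118 h(768,768)=(768*31+768)%997=648 -> [118, 648]
  L3: h(118,648)=(118*31+648)%997=318 -> [318]
  root = 318 == target 318  ** MATCH **
Candidate D: set leaf[2] = 45 -> leaves = [15, 51, 45, 43, 18]
  L0: [15, 51, 45, 43, 18]
  L1: h(15,51)=(15*31+51)%997=516 h(45,43)=(45*31+43)%997=441 h(18,18)=(18*31+18)%997=576 -> [516, 441, 576]
  L2: h(516,441)=(516*31+441)%997=485 h(576,576)=(576*31+576)%997=486 -> [485, 486]
  L3: h(485,486)=(485*31+486)%997=566 -> [566]
  root = 566 != target 318
Candidate C produces the target root.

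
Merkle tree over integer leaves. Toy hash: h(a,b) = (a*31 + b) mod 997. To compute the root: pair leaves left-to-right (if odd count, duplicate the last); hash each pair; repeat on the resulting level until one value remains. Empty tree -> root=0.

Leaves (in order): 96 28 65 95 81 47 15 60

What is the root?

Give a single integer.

L0: [96, 28, 65, 95, 81, 47, 15, 60]
L1: h(96,28)=(96*31+28)%997=13 h(65,95)=(65*31+95)%997=116 h(81,47)=(81*31+47)%997=564 h(15,60)=(15*31+60)%997=525 -> [13, 116, 564, 525]
L2: h(13,116)=(13*31+116)%997=519 h(564,525)=(564*31+525)%997=63 -> [519, 63]
L3: h(519,63)=(519*31+63)%997=200 -> [200]

Answer: 200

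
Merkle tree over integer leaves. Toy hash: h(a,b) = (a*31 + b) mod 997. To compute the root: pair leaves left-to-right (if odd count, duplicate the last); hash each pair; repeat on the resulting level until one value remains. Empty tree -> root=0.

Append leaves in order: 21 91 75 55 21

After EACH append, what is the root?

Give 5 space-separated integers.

Answer: 21 742 477 457 776

Derivation:
After append 21 (leaves=[21]):
  L0: [21]
  root=21
After append 91 (leaves=[21, 91]):
  L0: [21, 91]
  L1: h(21,91)=(21*31+91)%997=742 -> [742]
  root=742
After append 75 (leaves=[21, 91, 75]):
  L0: [21, 91, 75]
  L1: h(21,91)=(21*31+91)%997=742 h(75,75)=(75*31+75)%997=406 -> [742, 406]
  L2: h(742,406)=(742*31+406)%997=477 -> [477]
  root=477
After append 55 (leaves=[21, 91, 75, 55]):
  L0: [21, 91, 75, 55]
  L1: h(21,91)=(21*31+91)%997=742 h(75,55)=(75*31+55)%997=386 -> [742, 386]
  L2: h(742,386)=(742*31+386)%997=457 -> [457]
  root=457
After append 21 (leaves=[21, 91, 75, 55, 21]):
  L0: [21, 91, 75, 55, 21]
  L1: h(21,91)=(21*31+91)%997=742 h(75,55)=(75*31+55)%997=386 h(21,21)=(21*31+21)%997=672 -> [742, 386, 672]
  L2: h(742,386)=(742*31+386)%997=457 h(672,672)=(672*31+672)%997=567 -> [457, 567]
  L3: h(457,567)=(457*31+567)%997=776 -> [776]
  root=776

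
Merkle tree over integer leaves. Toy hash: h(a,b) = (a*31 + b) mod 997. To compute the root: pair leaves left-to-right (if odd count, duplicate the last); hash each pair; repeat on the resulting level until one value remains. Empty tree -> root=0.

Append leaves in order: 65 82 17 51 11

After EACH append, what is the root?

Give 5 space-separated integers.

After append 65 (leaves=[65]):
  L0: [65]
  root=65
After append 82 (leaves=[65, 82]):
  L0: [65, 82]
  L1: h(65,82)=(65*31+82)%997=103 -> [103]
  root=103
After append 17 (leaves=[65, 82, 17]):
  L0: [65, 82, 17]
  L1: h(65,82)=(65*31+82)%997=103 h(17,17)=(17*31+17)%997=544 -> [103, 544]
  L2: h(103,544)=(103*31+544)%997=746 -> [746]
  root=746
After append 51 (leaves=[65, 82, 17, 51]):
  L0: [65, 82, 17, 51]
  L1: h(65,82)=(65*31+82)%997=103 h(17,51)=(17*31+51)%997=578 -> [103, 578]
  L2: h(103,578)=(103*31+578)%997=780 -> [780]
  root=780
After append 11 (leaves=[65, 82, 17, 51, 11]):
  L0: [65, 82, 17, 51, 11]
  L1: h(65,82)=(65*31+82)%997=103 h(17,51)=(17*31+51)%997=578 h(11,11)=(11*31+11)%997=352 -> [103, 578, 352]
  L2: h(103,578)=(103*31+578)%997=780 h(352,352)=(352*31+352)%997=297 -> [780, 297]
  L3: h(780,297)=(780*31+297)%997=549 -> [549]
  root=549

Answer: 65 103 746 780 549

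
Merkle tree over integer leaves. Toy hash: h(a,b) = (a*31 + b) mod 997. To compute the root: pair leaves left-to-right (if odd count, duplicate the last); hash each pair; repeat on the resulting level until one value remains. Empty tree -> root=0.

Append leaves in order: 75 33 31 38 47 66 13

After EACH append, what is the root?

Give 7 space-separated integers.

Answer: 75 364 312 319 191 799 689

Derivation:
After append 75 (leaves=[75]):
  L0: [75]
  root=75
After append 33 (leaves=[75, 33]):
  L0: [75, 33]
  L1: h(75,33)=(75*31+33)%997=364 -> [364]
  root=364
After append 31 (leaves=[75, 33, 31]):
  L0: [75, 33, 31]
  L1: h(75,33)=(75*31+33)%997=364 h(31,31)=(31*31+31)%997=992 -> [364, 992]
  L2: h(364,992)=(364*31+992)%997=312 -> [312]
  root=312
After append 38 (leaves=[75, 33, 31, 38]):
  L0: [75, 33, 31, 38]
  L1: h(75,33)=(75*31+33)%997=364 h(31,38)=(31*31+38)%997=2 -> [364, 2]
  L2: h(364,2)=(364*31+2)%997=319 -> [319]
  root=319
After append 47 (leaves=[75, 33, 31, 38, 47]):
  L0: [75, 33, 31, 38, 47]
  L1: h(75,33)=(75*31+33)%997=364 h(31,38)=(31*31+38)%997=2 h(47,47)=(47*31+47)%997=507 -> [364, 2, 507]
  L2: h(364,2)=(364*31+2)%997=319 h(507,507)=(507*31+507)%997=272 -> [319, 272]
  L3: h(319,272)=(319*31+272)%997=191 -> [191]
  root=191
After append 66 (leaves=[75, 33, 31, 38, 47, 66]):
  L0: [75, 33, 31, 38, 47, 66]
  L1: h(75,33)=(75*31+33)%997=364 h(31,38)=(31*31+38)%997=2 h(47,66)=(47*31+66)%997=526 -> [364, 2, 526]
  L2: h(364,2)=(364*31+2)%997=319 h(526,526)=(526*31+526)%997=880 -> [319, 880]
  L3: h(319,880)=(319*31+880)%997=799 -> [799]
  root=799
After append 13 (leaves=[75, 33, 31, 38, 47, 66, 13]):
  L0: [75, 33, 31, 38, 47, 66, 13]
  L1: h(75,33)=(75*31+33)%997=364 h(31,38)=(31*31+38)%997=2 h(47,66)=(47*31+66)%997=526 h(13,13)=(13*31+13)%997=416 -> [364, 2, 526, 416]
  L2: h(364,2)=(364*31+2)%997=319 h(526,416)=(526*31+416)%997=770 -> [319, 770]
  L3: h(319,770)=(319*31+770)%997=689 -> [689]
  root=689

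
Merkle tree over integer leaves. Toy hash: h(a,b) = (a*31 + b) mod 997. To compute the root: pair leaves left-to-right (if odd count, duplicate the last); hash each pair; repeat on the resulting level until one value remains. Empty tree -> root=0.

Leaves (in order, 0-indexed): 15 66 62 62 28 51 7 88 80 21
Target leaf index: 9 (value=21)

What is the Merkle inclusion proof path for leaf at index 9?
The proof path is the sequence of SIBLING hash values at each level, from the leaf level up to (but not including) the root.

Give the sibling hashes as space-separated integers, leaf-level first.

L0 (leaves): [15, 66, 62, 62, 28, 51, 7, 88, 80, 21], target index=9
L1: h(15,66)=(15*31+66)%997=531 [pair 0] h(62,62)=(62*31+62)%997=987 [pair 1] h(28,51)=(28*31+51)%997=919 [pair 2] h(7,88)=(7*31+88)%997=305 [pair 3] h(80,21)=(80*31+21)%997=507 [pair 4] -> [531, 987, 919, 305, 507]
  Sibling for proof at L0: 80
L2: h(531,987)=(531*31+987)%997=499 [pair 0] h(919,305)=(919*31+305)%997=878 [pair 1] h(507,507)=(507*31+507)%997=272 [pair 2] -> [499, 878, 272]
  Sibling for proof at L1: 507
L3: h(499,878)=(499*31+878)%997=395 [pair 0] h(272,272)=(272*31+272)%997=728 [pair 1] -> [395, 728]
  Sibling for proof at L2: 272
L4: h(395,728)=(395*31+728)%997=12 [pair 0] -> [12]
  Sibling for proof at L3: 395
Root: 12
Proof path (sibling hashes from leaf to root): [80, 507, 272, 395]

Answer: 80 507 272 395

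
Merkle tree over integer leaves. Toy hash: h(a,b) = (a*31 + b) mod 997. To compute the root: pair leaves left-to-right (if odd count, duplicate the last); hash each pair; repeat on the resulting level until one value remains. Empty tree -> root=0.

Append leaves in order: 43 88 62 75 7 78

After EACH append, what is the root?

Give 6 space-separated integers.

After append 43 (leaves=[43]):
  L0: [43]
  root=43
After append 88 (leaves=[43, 88]):
  L0: [43, 88]
  L1: h(43,88)=(43*31+88)%997=424 -> [424]
  root=424
After append 62 (leaves=[43, 88, 62]):
  L0: [43, 88, 62]
  L1: h(43,88)=(43*31+88)%997=424 h(62,62)=(62*31+62)%997=987 -> [424, 987]
  L2: h(424,987)=(424*31+987)%997=173 -> [173]
  root=173
After append 75 (leaves=[43, 88, 62, 75]):
  L0: [43, 88, 62, 75]
  L1: h(43,88)=(43*31+88)%997=424 h(62,75)=(62*31+75)%997=3 -> [424, 3]
  L2: h(424,3)=(424*31+3)%997=186 -> [186]
  root=186
After append 7 (leaves=[43, 88, 62, 75, 7]):
  L0: [43, 88, 62, 75, 7]
  L1: h(43,88)=(43*31+88)%997=424 h(62,75)=(62*31+75)%997=3 h(7,7)=(7*31+7)%997=224 -> [424, 3, 224]
  L2: h(424,3)=(424*31+3)%997=186 h(224,224)=(224*31+224)%997=189 -> [186, 189]
  L3: h(186,189)=(186*31+189)%997=970 -> [970]
  root=970
After append 78 (leaves=[43, 88, 62, 75, 7, 78]):
  L0: [43, 88, 62, 75, 7, 78]
  L1: h(43,88)=(43*31+88)%997=424 h(62,75)=(62*31+75)%997=3 h(7,78)=(7*31+78)%997=295 -> [424, 3, 295]
  L2: h(424,3)=(424*31+3)%997=186 h(295,295)=(295*31+295)%997=467 -> [186, 467]
  L3: h(186,467)=(186*31+467)%997=251 -> [251]
  root=251

Answer: 43 424 173 186 970 251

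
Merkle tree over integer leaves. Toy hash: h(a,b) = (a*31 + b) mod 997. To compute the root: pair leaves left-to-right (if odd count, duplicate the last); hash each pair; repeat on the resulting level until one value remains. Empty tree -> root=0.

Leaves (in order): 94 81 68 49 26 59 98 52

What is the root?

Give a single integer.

Answer: 916

Derivation:
L0: [94, 81, 68, 49, 26, 59, 98, 52]
L1: h(94,81)=(94*31+81)%997=4 h(68,49)=(68*31+49)%997=163 h(26,59)=(26*31+59)%997=865 h(98,52)=(98*31+52)%997=99 -> [4, 163, 865, 99]
L2: h(4,163)=(4*31+163)%997=287 h(865,99)=(865*31+99)%997=992 -> [287, 992]
L3: h(287,992)=(287*31+992)%997=916 -> [916]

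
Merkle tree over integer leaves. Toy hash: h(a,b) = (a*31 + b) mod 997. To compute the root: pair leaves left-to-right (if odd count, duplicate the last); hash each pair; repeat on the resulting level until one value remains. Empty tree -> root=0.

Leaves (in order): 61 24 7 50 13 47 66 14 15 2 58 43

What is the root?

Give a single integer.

L0: [61, 24, 7, 50, 13, 47, 66, 14, 15, 2, 58, 43]
L1: h(61,24)=(61*31+24)%997=918 h(7,50)=(7*31+50)%997=267 h(13,47)=(13*31+47)%997=450 h(66,14)=(66*31+14)%997=66 h(15,2)=(15*31+2)%997=467 h(58,43)=(58*31+43)%997=844 -> [918, 267, 450, 66, 467, 844]
L2: h(918,267)=(918*31+267)%997=809 h(450,66)=(450*31+66)%997=58 h(467,844)=(467*31+844)%997=366 -> [809, 58, 366]
L3: h(809,58)=(809*31+58)%997=212 h(366,366)=(366*31+366)%997=745 -> [212, 745]
L4: h(212,745)=(212*31+745)%997=338 -> [338]

Answer: 338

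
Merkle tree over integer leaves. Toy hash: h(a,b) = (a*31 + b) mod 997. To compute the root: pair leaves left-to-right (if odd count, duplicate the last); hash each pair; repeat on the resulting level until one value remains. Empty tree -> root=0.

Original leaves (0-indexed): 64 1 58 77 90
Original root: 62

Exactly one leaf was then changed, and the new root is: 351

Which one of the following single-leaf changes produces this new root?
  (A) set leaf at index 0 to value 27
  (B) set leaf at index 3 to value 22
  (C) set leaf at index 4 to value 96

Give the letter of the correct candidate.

Answer: B

Derivation:
Original leaves: [64, 1, 58, 77, 90]
Target new root: 351
Try each candidate change and compute the resulting root:
Candidate A: set leaf[0] = 27 -> leaves = [27, 1, 58, 77, 90]
  L0: [27, 1, 58, 77, 90]
  L1: h(27,1)=(27*31+1)%997=838 h(58,77)=(58*31+77)%997=878 h(90,90)=(90*31+90)%997=886 -> [838, 878, 886]
  L2: h(838,878)=(838*31+878)%997=934 h(886,886)=(886*31+886)%997=436 -> [934, 436]
  L3: h(934,436)=(934*31+436)%997=477 -> [477]
  root = 477 != target 351
Candidate B: set leaf[3] = 22 -> leaves = [64, 1, 58, 22, 90]
  L0: [64, 1, 58, 22, 90]
  L1: h(64,1)=(64*31+1)%997=988 h(58,22)=(58*31+22)%997=823 h(90,90)=(90*31+90)%997=886 -> [988, 823, 886]
  L2: h(988,823)=(988*31+823)%997=544 h(886,886)=(886*31+886)%997=436 -> [544, 436]
  L3: h(544,436)=(544*31+436)%997=351 -> [351]
  root = 351 == target 351  ** MATCH **
Candidate C: set leaf[4] = 96 -> leaves = [64, 1, 58, 77, 96]
  L0: [64, 1, 58, 77, 96]
  L1: h(64,1)=(64*31+1)%997=988 h(58,77)=(58*31+77)%997=878 h(96,96)=(96*31+96)%997=81 -> [988, 878, 81]
  L2: h(988,878)=(988*31+878)%997=599 h(81,81)=(81*31+81)%997=598 -> [599, 598]
  L3: h(599,598)=(599*31+598)%997=224 -> [224]
  root = 224 != target 351
Candidate B produces the target root.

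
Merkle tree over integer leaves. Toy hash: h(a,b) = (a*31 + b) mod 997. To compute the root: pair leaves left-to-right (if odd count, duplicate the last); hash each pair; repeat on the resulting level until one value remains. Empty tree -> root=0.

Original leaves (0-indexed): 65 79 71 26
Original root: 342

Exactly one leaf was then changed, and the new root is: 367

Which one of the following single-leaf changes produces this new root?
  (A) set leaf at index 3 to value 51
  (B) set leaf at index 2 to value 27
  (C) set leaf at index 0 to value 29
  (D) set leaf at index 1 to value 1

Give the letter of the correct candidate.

Answer: A

Derivation:
Original leaves: [65, 79, 71, 26]
Target new root: 367
Try each candidate change and compute the resulting root:
Candidate A: set leaf[3] = 51 -> leaves = [65, 79, 71, 51]
  L0: [65, 79, 71, 51]
  L1: h(65,79)=(65*31+79)%997=100 h(71,51)=(71*31+51)%997=258 -> [100, 258]
  L2: h(100,258)=(100*31+258)%997=367 -> [367]
  root = 367 == target 367  ** MATCH **
Candidate B: set leaf[2] = 27 -> leaves = [65, 79, 27, 26]
  L0: [65, 79, 27, 26]
  L1: h(65,79)=(65*31+79)%997=100 h(27,26)=(27*31+26)%997=863 -> [100, 863]
  L2: h(100,863)=(100*31+863)%997=972 -> [972]
  root = 972 != target 367
Candidate C: set leaf[0] = 29 -> leaves = [29, 79, 71, 26]
  L0: [29, 79, 71, 26]
  L1: h(29,79)=(29*31+79)%997=978 h(71,26)=(71*31+26)%997=233 -> [978, 233]
  L2: h(978,233)=(978*31+233)%997=641 -> [641]
  root = 641 != target 367
Candidate D: set leaf[1] = 1 -> leaves = [65, 1, 71, 26]
  L0: [65, 1, 71, 26]
  L1: h(65,1)=(65*31+1)%997=22 h(71,26)=(71*31+26)%997=233 -> [22, 233]
  L2: h(22,233)=(22*31+233)%997=915 -> [915]
  root = 915 != target 367
Candidate A produces the target root.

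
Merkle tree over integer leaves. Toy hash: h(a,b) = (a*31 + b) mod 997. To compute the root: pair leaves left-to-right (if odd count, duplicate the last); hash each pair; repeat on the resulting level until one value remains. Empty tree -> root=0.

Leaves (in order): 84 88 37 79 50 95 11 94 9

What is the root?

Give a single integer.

Answer: 345

Derivation:
L0: [84, 88, 37, 79, 50, 95, 11, 94, 9]
L1: h(84,88)=(84*31+88)%997=698 h(37,79)=(37*31+79)%997=229 h(50,95)=(50*31+95)%997=648 h(11,94)=(11*31+94)%997=435 h(9,9)=(9*31+9)%997=288 -> [698, 229, 648, 435, 288]
L2: h(698,229)=(698*31+229)%997=930 h(648,435)=(648*31+435)%997=583 h(288,288)=(288*31+288)%997=243 -> [930, 583, 243]
L3: h(930,583)=(930*31+583)%997=500 h(243,243)=(243*31+243)%997=797 -> [500, 797]
L4: h(500,797)=(500*31+797)%997=345 -> [345]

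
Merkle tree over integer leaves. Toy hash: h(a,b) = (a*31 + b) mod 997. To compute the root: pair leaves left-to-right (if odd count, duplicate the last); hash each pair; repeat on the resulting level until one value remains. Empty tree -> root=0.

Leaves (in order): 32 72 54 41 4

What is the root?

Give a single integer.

L0: [32, 72, 54, 41, 4]
L1: h(32,72)=(32*31+72)%997=67 h(54,41)=(54*31+41)%997=718 h(4,4)=(4*31+4)%997=128 -> [67, 718, 128]
L2: h(67,718)=(67*31+718)%997=801 h(128,128)=(128*31+128)%997=108 -> [801, 108]
L3: h(801,108)=(801*31+108)%997=14 -> [14]

Answer: 14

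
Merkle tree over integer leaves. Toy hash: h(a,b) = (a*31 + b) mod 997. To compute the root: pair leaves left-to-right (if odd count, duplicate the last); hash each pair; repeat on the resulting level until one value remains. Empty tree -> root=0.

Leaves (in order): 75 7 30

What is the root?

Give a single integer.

L0: [75, 7, 30]
L1: h(75,7)=(75*31+7)%997=338 h(30,30)=(30*31+30)%997=960 -> [338, 960]
L2: h(338,960)=(338*31+960)%997=471 -> [471]

Answer: 471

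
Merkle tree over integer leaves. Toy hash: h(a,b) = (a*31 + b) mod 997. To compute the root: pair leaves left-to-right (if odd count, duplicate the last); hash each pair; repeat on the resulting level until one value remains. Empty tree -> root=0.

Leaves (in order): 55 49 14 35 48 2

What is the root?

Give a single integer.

Answer: 72

Derivation:
L0: [55, 49, 14, 35, 48, 2]
L1: h(55,49)=(55*31+49)%997=757 h(14,35)=(14*31+35)%997=469 h(48,2)=(48*31+2)%997=493 -> [757, 469, 493]
L2: h(757,469)=(757*31+469)%997=8 h(493,493)=(493*31+493)%997=821 -> [8, 821]
L3: h(8,821)=(8*31+821)%997=72 -> [72]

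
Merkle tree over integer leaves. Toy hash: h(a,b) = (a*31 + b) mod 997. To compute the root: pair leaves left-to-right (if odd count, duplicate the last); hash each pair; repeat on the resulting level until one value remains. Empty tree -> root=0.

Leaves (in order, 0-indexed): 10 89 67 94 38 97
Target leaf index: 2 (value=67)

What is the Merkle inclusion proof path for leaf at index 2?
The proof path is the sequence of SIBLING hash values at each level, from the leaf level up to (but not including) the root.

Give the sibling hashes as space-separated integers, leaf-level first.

Answer: 94 399 920

Derivation:
L0 (leaves): [10, 89, 67, 94, 38, 97], target index=2
L1: h(10,89)=(10*31+89)%997=399 [pair 0] h(67,94)=(67*31+94)%997=177 [pair 1] h(38,97)=(38*31+97)%997=278 [pair 2] -> [399, 177, 278]
  Sibling for proof at L0: 94
L2: h(399,177)=(399*31+177)%997=582 [pair 0] h(278,278)=(278*31+278)%997=920 [pair 1] -> [582, 920]
  Sibling for proof at L1: 399
L3: h(582,920)=(582*31+920)%997=19 [pair 0] -> [19]
  Sibling for proof at L2: 920
Root: 19
Proof path (sibling hashes from leaf to root): [94, 399, 920]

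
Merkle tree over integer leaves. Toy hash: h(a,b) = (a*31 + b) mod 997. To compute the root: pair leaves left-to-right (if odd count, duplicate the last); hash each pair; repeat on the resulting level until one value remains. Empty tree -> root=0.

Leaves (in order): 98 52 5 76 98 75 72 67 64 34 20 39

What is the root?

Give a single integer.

Answer: 949

Derivation:
L0: [98, 52, 5, 76, 98, 75, 72, 67, 64, 34, 20, 39]
L1: h(98,52)=(98*31+52)%997=99 h(5,76)=(5*31+76)%997=231 h(98,75)=(98*31+75)%997=122 h(72,67)=(72*31+67)%997=305 h(64,34)=(64*31+34)%997=24 h(20,39)=(20*31+39)%997=659 -> [99, 231, 122, 305, 24, 659]
L2: h(99,231)=(99*31+231)%997=309 h(122,305)=(122*31+305)%997=99 h(24,659)=(24*31+659)%997=406 -> [309, 99, 406]
L3: h(309,99)=(309*31+99)%997=705 h(406,406)=(406*31+406)%997=31 -> [705, 31]
L4: h(705,31)=(705*31+31)%997=949 -> [949]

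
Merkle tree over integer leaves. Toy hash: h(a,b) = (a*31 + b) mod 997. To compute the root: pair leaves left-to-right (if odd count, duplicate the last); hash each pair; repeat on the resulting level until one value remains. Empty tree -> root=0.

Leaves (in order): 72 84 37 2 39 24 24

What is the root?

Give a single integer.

L0: [72, 84, 37, 2, 39, 24, 24]
L1: h(72,84)=(72*31+84)%997=322 h(37,2)=(37*31+2)%997=152 h(39,24)=(39*31+24)%997=236 h(24,24)=(24*31+24)%997=768 -> [322, 152, 236, 768]
L2: h(322,152)=(322*31+152)%997=164 h(236,768)=(236*31+768)%997=108 -> [164, 108]
L3: h(164,108)=(164*31+108)%997=207 -> [207]

Answer: 207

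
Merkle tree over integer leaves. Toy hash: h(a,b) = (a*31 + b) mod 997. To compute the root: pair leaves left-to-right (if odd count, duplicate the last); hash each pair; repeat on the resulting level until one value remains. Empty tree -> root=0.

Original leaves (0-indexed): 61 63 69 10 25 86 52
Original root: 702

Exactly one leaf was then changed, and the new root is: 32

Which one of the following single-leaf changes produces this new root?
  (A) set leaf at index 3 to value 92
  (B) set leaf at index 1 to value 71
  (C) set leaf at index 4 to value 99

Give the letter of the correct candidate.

Original leaves: [61, 63, 69, 10, 25, 86, 52]
Target new root: 32
Try each candidate change and compute the resulting root:
Candidate A: set leaf[3] = 92 -> leaves = [61, 63, 69, 92, 25, 86, 52]
  L0: [61, 63, 69, 92, 25, 86, 52]
  L1: h(61,63)=(61*31+63)%997=957 h(69,92)=(69*31+92)%997=237 h(25,86)=(25*31+86)%997=861 h(52,52)=(52*31+52)%997=667 -> [957, 237, 861, 667]
  L2: h(957,237)=(957*31+237)%997=991 h(861,667)=(861*31+667)%997=439 -> [991, 439]
  L3: h(991,439)=(991*31+439)%997=253 -> [253]
  root = 253 != target 32
Candidate B: set leaf[1] = 71 -> leaves = [61, 71, 69, 10, 25, 86, 52]
  L0: [61, 71, 69, 10, 25, 86, 52]
  L1: h(61,71)=(61*31+71)%997=965 h(69,10)=(69*31+10)%997=155 h(25,86)=(25*31+86)%997=861 h(52,52)=(52*31+52)%997=667 -> [965, 155, 861, 667]
  L2: h(965,155)=(965*31+155)%997=160 h(861,667)=(861*31+667)%997=439 -> [160, 439]
  L3: h(160,439)=(160*31+439)%997=414 -> [414]
  root = 414 != target 32
Candidate C: set leaf[4] = 99 -> leaves = [61, 63, 69, 10, 99, 86, 52]
  L0: [61, 63, 69, 10, 99, 86, 52]
  L1: h(61,63)=(61*31+63)%997=957 h(69,10)=(69*31+10)%997=155 h(99,86)=(99*31+86)%997=164 h(52,52)=(52*31+52)%997=667 -> [957, 155, 164, 667]
  L2: h(957,155)=(957*31+155)%997=909 h(164,667)=(164*31+667)%997=766 -> [909, 766]
  L3: h(909,766)=(909*31+766)%997=32 -> [32]
  root = 32 == target 32  ** MATCH **
Candidate C produces the target root.

Answer: C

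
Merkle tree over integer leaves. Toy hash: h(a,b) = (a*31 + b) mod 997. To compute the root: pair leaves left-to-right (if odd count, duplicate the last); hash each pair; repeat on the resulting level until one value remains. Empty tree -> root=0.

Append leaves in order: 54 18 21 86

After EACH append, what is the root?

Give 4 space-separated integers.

After append 54 (leaves=[54]):
  L0: [54]
  root=54
After append 18 (leaves=[54, 18]):
  L0: [54, 18]
  L1: h(54,18)=(54*31+18)%997=695 -> [695]
  root=695
After append 21 (leaves=[54, 18, 21]):
  L0: [54, 18, 21]
  L1: h(54,18)=(54*31+18)%997=695 h(21,21)=(21*31+21)%997=672 -> [695, 672]
  L2: h(695,672)=(695*31+672)%997=283 -> [283]
  root=283
After append 86 (leaves=[54, 18, 21, 86]):
  L0: [54, 18, 21, 86]
  L1: h(54,18)=(54*31+18)%997=695 h(21,86)=(21*31+86)%997=737 -> [695, 737]
  L2: h(695,737)=(695*31+737)%997=348 -> [348]
  root=348

Answer: 54 695 283 348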